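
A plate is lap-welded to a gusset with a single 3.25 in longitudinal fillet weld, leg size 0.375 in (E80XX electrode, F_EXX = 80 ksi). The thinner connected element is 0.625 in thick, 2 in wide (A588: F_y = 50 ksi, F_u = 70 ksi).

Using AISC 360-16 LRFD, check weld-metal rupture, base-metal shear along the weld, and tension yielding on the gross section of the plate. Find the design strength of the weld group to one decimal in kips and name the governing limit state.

Weld metal: throat = 0.707×0.375 = 0.26513 in, L = 3.25 in. φR_n = 0.75 × 0.6 × 80 × 0.26513 × 3.25 = 31.0 kips.
Base metal shear (0.625 in plate): yield φR_n = 1.0×0.6×50×0.625×3.25 = 60.9 kips; rupture φR_n = 0.75×0.6×70×0.625×3.25 = 64.0 kips; take 60.9 kips (yield).
Tension yield (gross): A_g = 2×0.625 = 1.25 in². φR_n = 0.90 × 50 × 1.25 = 56.3 kips.
Governing: min(31.0, 60.9, 56.3) = 31.0 kips → weld metal.

31.0 kips (weld metal governs)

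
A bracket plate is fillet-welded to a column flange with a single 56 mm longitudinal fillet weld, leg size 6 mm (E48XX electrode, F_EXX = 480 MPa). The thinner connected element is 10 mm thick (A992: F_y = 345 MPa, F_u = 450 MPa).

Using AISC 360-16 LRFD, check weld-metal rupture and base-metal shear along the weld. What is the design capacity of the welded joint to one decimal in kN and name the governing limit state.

Weld metal: throat = 0.707×6 = 4.242 mm, L = 56 mm. φR_n = 0.75 × 0.6 × 480 × 4.242 × 56 = 51.3 kN.
Base metal shear (10 mm plate): yield φR_n = 1.0×0.6×345×10×56 = 115.9 kN; rupture φR_n = 0.75×0.6×450×10×56 = 113.4 kN; take 113.4 kN (rupture).
Governing: min(51.3, 113.4) = 51.3 kN → weld metal.

51.3 kN (weld metal governs)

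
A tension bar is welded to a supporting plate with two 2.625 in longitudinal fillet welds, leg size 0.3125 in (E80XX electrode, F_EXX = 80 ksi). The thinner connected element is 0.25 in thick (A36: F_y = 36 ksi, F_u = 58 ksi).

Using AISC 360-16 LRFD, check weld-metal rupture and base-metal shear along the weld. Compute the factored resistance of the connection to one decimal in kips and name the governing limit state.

Weld metal: throat = 0.707×0.3125 = 0.22094 in, L = 2×2.625 = 5.25 in. φR_n = 0.75 × 0.6 × 80 × 0.22094 × 5.25 = 41.8 kips.
Base metal shear (0.25 in plate): yield φR_n = 1.0×0.6×36×0.25×5.25 = 28.4 kips; rupture φR_n = 0.75×0.6×58×0.25×5.25 = 34.3 kips; take 28.4 kips (yield).
Governing: min(41.8, 28.4) = 28.4 kips → base-metal shear.

28.4 kips (base-metal shear governs)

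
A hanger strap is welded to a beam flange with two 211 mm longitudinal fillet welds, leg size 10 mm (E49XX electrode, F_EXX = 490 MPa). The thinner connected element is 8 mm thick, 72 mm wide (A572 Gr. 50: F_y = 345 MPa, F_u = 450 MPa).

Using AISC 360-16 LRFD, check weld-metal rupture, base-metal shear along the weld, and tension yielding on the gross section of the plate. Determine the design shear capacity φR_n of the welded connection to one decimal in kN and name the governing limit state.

Weld metal: throat = 0.707×10 = 7.07 mm, L = 2×211 = 422 mm. φR_n = 0.75 × 0.6 × 490 × 7.07 × 422 = 657.9 kN.
Base metal shear (8 mm plate): yield φR_n = 1.0×0.6×345×8×422 = 698.8 kN; rupture φR_n = 0.75×0.6×450×8×422 = 683.6 kN; take 683.6 kN (rupture).
Tension yield (gross): A_g = 72×8 = 576 mm². φR_n = 0.90 × 345 × 576 = 178.8 kN.
Governing: min(657.9, 683.6, 178.8) = 178.8 kN → gross-section yield.

178.8 kN (gross-section yield governs)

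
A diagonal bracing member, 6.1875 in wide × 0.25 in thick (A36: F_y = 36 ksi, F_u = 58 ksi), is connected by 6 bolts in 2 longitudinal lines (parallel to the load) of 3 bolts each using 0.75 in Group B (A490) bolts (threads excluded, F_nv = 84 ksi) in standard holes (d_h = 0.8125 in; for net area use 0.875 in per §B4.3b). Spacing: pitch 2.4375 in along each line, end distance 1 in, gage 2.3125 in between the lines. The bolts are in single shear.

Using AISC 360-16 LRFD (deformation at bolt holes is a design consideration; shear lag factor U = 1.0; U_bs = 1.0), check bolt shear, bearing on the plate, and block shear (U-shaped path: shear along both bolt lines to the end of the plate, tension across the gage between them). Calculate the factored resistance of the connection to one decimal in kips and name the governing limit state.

63.2 kips (block shear governs)

Bolt shear: A_b = π(0.75)²/4 = 0.44179 in². φR_n = 0.75 × 84 × 0.44179 × 6 × 1 = 167.0 kips.
Bearing (0.25 in plate, F_u = 58 ksi): end bolts L_c = 1 − 0.8125/2 = 0.59375, R_n = min(1.2×0.59375×0.25×58, 2.4×0.75×0.25×58) = 10.331 kips/bolt; interior L_c = 2.4375 − 0.8125 = 1.625, R_n = 26.1 kips/bolt. φR_n = 0.75 × (2×10.331 + 4×26.1) = 93.8 kips.
Block shear: shear path 2×[1+2×2.4375] = 2×5.875 in, A_gv = 2.9375, A_nv = 2×(5.875 − 2.5×0.875)×0.25 = 1.8438 in²; tension across gage: (2.3125 − 1×0.875)×0.25 = 0.35938 in². R_n = min(0.6×58×1.8438, 0.6×36×2.9375) + 1.0×58×0.35938 = min(64.164, 63.45) + 20.844 = 84.294 kips. φR_n = 0.75 × 84.294 = 63.2 kips.
Governing: min(167.0, 93.8, 63.2) = 63.2 kips → block shear.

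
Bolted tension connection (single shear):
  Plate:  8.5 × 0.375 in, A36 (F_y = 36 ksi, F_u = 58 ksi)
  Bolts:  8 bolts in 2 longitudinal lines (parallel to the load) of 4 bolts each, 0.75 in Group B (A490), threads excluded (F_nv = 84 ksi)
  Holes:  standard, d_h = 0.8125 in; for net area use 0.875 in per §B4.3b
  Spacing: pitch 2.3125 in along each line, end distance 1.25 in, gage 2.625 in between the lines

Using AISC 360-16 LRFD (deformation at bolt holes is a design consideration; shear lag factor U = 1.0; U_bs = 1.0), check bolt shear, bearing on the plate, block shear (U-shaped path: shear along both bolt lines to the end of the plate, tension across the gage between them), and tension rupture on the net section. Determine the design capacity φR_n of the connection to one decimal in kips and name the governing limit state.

Bolt shear: A_b = π(0.75)²/4 = 0.44179 in². φR_n = 0.75 × 84 × 0.44179 × 8 × 1 = 222.7 kips.
Bearing (0.375 in plate, F_u = 58 ksi): end bolts L_c = 1.25 − 0.8125/2 = 0.84375, R_n = min(1.2×0.84375×0.375×58, 2.4×0.75×0.375×58) = 22.022 kips/bolt; interior L_c = 2.3125 − 0.8125 = 1.5, R_n = 39.15 kips/bolt. φR_n = 0.75 × (2×22.022 + 6×39.15) = 209.2 kips.
Block shear: shear path 2×[1.25+3×2.3125] = 2×8.1875 in, A_gv = 6.1406, A_nv = 2×(8.1875 − 3.5×0.875)×0.375 = 3.8438 in²; tension across gage: (2.625 − 1×0.875)×0.375 = 0.65625 in². R_n = min(0.6×58×3.8438, 0.6×36×6.1406) + 1.0×58×0.65625 = min(133.76, 132.64) + 38.063 = 170.7 kips. φR_n = 0.75 × 170.7 = 128.0 kips.
Tension rupture (net): A_n = (8.5 − 2×0.875)×0.375 = 2.5313 in² (U = 1.0, A_e = A_n). φR_n = 0.75 × 58 × 2.5313 = 110.1 kips.
Governing: min(222.7, 209.2, 128.0, 110.1) = 110.1 kips → net-section rupture.

110.1 kips (net-section rupture governs)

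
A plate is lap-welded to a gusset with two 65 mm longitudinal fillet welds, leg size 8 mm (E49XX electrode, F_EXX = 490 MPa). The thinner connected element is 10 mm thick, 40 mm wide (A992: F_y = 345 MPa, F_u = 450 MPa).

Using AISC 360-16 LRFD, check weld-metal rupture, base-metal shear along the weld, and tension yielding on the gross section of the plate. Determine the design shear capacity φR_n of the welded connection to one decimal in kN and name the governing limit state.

Weld metal: throat = 0.707×8 = 5.656 mm, L = 2×65 = 130 mm. φR_n = 0.75 × 0.6 × 490 × 5.656 × 130 = 162.1 kN.
Base metal shear (10 mm plate): yield φR_n = 1.0×0.6×345×10×130 = 269.1 kN; rupture φR_n = 0.75×0.6×450×10×130 = 263.3 kN; take 263.3 kN (rupture).
Tension yield (gross): A_g = 40×10 = 400 mm². φR_n = 0.90 × 345 × 400 = 124.2 kN.
Governing: min(162.1, 263.3, 124.2) = 124.2 kN → gross-section yield.

124.2 kN (gross-section yield governs)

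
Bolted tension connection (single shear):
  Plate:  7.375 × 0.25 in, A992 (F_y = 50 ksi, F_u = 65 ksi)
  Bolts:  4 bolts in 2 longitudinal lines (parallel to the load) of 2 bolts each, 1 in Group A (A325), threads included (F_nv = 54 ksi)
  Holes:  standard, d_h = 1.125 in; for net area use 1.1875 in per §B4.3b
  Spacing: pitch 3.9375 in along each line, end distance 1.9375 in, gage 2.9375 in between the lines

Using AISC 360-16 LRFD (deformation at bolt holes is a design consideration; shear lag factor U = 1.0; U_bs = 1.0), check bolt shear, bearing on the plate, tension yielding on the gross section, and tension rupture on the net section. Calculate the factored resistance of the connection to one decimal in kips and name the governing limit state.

60.9 kips (net-section rupture governs)

Bolt shear: A_b = π(1)²/4 = 0.7854 in². φR_n = 0.75 × 54 × 0.7854 × 4 × 1 = 127.2 kips.
Bearing (0.25 in plate, F_u = 65 ksi): end bolts L_c = 1.9375 − 1.125/2 = 1.375, R_n = min(1.2×1.375×0.25×65, 2.4×1×0.25×65) = 26.813 kips/bolt; interior L_c = 3.9375 − 1.125 = 2.8125, R_n = 39 kips/bolt. φR_n = 0.75 × (2×26.813 + 2×39) = 98.7 kips.
Tension yield (gross): A_g = 7.375×0.25 = 1.8438 in². φR_n = 0.90 × 50 × 1.8438 = 83.0 kips.
Tension rupture (net): A_n = (7.375 − 2×1.1875)×0.25 = 1.25 in² (U = 1.0, A_e = A_n). φR_n = 0.75 × 65 × 1.25 = 60.9 kips.
Governing: min(127.2, 98.7, 83.0, 60.9) = 60.9 kips → net-section rupture.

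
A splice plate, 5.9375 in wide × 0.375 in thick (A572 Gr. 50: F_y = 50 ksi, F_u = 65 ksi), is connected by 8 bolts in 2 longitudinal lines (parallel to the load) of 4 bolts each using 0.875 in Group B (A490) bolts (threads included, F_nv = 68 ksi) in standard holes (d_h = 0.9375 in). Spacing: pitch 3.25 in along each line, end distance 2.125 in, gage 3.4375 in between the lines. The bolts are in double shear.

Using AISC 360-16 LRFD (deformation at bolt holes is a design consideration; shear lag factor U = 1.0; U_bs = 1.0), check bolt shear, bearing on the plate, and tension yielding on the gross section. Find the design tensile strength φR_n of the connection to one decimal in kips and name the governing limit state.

Bolt shear: A_b = π(0.875)²/4 = 0.60132 in². φR_n = 0.75 × 68 × 0.60132 × 8 × 2 = 490.7 kips.
Bearing (0.375 in plate, F_u = 65 ksi): end bolts L_c = 2.125 − 0.9375/2 = 1.65625, R_n = min(1.2×1.65625×0.375×65, 2.4×0.875×0.375×65) = 48.445 kips/bolt; interior L_c = 3.25 − 0.9375 = 2.3125, R_n = 51.188 kips/bolt. φR_n = 0.75 × (2×48.445 + 6×51.188) = 303.0 kips.
Tension yield (gross): A_g = 5.9375×0.375 = 2.2266 in². φR_n = 0.90 × 50 × 2.2266 = 100.2 kips.
Governing: min(490.7, 303.0, 100.2) = 100.2 kips → gross-section yield.

100.2 kips (gross-section yield governs)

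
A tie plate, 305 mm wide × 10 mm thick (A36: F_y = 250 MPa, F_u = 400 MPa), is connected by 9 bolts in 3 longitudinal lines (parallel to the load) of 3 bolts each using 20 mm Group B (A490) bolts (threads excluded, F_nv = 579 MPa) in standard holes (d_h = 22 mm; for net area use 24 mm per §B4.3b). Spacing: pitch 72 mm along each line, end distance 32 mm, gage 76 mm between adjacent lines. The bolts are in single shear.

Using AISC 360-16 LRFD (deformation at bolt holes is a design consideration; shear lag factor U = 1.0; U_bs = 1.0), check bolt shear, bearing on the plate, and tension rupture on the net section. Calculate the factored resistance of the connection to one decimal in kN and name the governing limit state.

699.0 kN (net-section rupture governs)

Bolt shear: A_b = π(20)²/4 = 314.16 mm². φR_n = 0.75 × 579 × 314.16 × 9 × 1 = 1227.8 kN.
Bearing (10 mm plate, F_u = 400 MPa): end bolts L_c = 32 − 22/2 = 21, R_n = min(1.2×21×10×400, 2.4×20×10×400) = 100.8 kN/bolt; interior L_c = 72 − 22 = 50, R_n = 192 kN/bolt. φR_n = 0.75 × (3×100.8 + 6×192) = 1090.8 kN.
Tension rupture (net): A_n = (305 − 3×24)×10 = 2330 mm² (U = 1.0, A_e = A_n). φR_n = 0.75 × 400 × 2330 = 699.0 kN.
Governing: min(1227.8, 1090.8, 699.0) = 699.0 kN → net-section rupture.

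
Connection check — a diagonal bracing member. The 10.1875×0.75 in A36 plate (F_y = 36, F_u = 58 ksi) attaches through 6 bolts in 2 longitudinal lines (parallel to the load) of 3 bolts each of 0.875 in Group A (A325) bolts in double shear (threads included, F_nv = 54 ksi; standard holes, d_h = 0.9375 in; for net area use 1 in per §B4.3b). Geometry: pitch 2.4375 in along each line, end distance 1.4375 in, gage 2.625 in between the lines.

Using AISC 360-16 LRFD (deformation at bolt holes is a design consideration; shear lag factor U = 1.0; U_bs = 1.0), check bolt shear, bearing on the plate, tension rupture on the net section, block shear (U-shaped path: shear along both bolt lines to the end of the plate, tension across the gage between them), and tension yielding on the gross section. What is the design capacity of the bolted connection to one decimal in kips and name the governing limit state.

Bolt shear: A_b = π(0.875)²/4 = 0.60132 in². φR_n = 0.75 × 54 × 0.60132 × 6 × 2 = 292.2 kips.
Bearing (0.75 in plate, F_u = 58 ksi): end bolts L_c = 1.4375 − 0.9375/2 = 0.96875, R_n = min(1.2×0.96875×0.75×58, 2.4×0.875×0.75×58) = 50.569 kips/bolt; interior L_c = 2.4375 − 0.9375 = 1.5, R_n = 78.3 kips/bolt. φR_n = 0.75 × (2×50.569 + 4×78.3) = 310.8 kips.
Tension rupture (net): A_n = (10.1875 − 2×1)×0.75 = 6.1406 in² (U = 1.0, A_e = A_n). φR_n = 0.75 × 58 × 6.1406 = 267.1 kips.
Block shear: shear path 2×[1.4375+2×2.4375] = 2×6.3125 in, A_gv = 9.4688, A_nv = 2×(6.3125 − 2.5×1)×0.75 = 5.7188 in²; tension across gage: (2.625 − 1×1)×0.75 = 1.2188 in². R_n = min(0.6×58×5.7188, 0.6×36×9.4688) + 1.0×58×1.2188 = min(199.01, 204.53) + 70.69 = 269.7 kips. φR_n = 0.75 × 269.7 = 202.3 kips.
Tension yield (gross): A_g = 10.1875×0.75 = 7.6406 in². φR_n = 0.90 × 36 × 7.6406 = 247.6 kips.
Governing: min(292.2, 310.8, 267.1, 202.3, 247.6) = 202.3 kips → block shear.

202.3 kips (block shear governs)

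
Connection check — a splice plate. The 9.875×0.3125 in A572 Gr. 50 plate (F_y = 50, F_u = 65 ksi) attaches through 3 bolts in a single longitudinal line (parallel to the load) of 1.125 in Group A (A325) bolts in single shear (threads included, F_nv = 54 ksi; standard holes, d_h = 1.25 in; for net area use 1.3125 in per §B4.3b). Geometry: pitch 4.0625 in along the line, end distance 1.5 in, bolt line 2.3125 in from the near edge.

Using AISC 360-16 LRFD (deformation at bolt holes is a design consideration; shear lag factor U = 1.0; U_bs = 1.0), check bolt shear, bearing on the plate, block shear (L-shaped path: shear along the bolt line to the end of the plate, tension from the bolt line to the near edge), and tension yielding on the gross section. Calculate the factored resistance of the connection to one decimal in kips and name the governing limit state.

83.2 kips (block shear governs)

Bolt shear: A_b = π(1.125)²/4 = 0.99402 in². φR_n = 0.75 × 54 × 0.99402 × 3 × 1 = 120.8 kips.
Bearing (0.3125 in plate, F_u = 65 ksi): end bolts L_c = 1.5 − 1.25/2 = 0.875, R_n = min(1.2×0.875×0.3125×65, 2.4×1.125×0.3125×65) = 21.328 kips/bolt; interior L_c = 4.0625 − 1.25 = 2.8125, R_n = 54.844 kips/bolt. φR_n = 0.75 × (1×21.328 + 2×54.844) = 98.3 kips.
Block shear: shear path 1×[1.5+2×4.0625] = 1×9.625 in, A_gv = 3.0078, A_nv = 1×(9.625 − 2.5×1.3125)×0.3125 = 1.9824 in²; tension to near edge: (2.3125 − 0.5×1.3125)×0.3125 = 0.51758 in². R_n = min(0.6×65×1.9824, 0.6×50×3.0078) + 1.0×65×0.51758 = min(77.314, 90.234) + 33.643 = 110.96 kips. φR_n = 0.75 × 110.96 = 83.2 kips.
Tension yield (gross): A_g = 9.875×0.3125 = 3.0859 in². φR_n = 0.90 × 50 × 3.0859 = 138.9 kips.
Governing: min(120.8, 98.3, 83.2, 138.9) = 83.2 kips → block shear.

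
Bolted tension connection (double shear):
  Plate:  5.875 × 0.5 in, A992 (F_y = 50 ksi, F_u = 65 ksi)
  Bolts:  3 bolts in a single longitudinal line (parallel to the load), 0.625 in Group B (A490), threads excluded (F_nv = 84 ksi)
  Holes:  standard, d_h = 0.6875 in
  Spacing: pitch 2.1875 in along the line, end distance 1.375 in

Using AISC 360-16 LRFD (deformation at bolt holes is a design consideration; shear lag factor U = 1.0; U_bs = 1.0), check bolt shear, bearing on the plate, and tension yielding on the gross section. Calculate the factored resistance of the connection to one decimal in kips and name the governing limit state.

Bolt shear: A_b = π(0.625)²/4 = 0.3068 in². φR_n = 0.75 × 84 × 0.3068 × 3 × 2 = 116.0 kips.
Bearing (0.5 in plate, F_u = 65 ksi): end bolts L_c = 1.375 − 0.6875/2 = 1.03125, R_n = min(1.2×1.03125×0.5×65, 2.4×0.625×0.5×65) = 40.219 kips/bolt; interior L_c = 2.1875 − 0.6875 = 1.5, R_n = 48.75 kips/bolt. φR_n = 0.75 × (1×40.219 + 2×48.75) = 103.3 kips.
Tension yield (gross): A_g = 5.875×0.5 = 2.9375 in². φR_n = 0.90 × 50 × 2.9375 = 132.2 kips.
Governing: min(116.0, 103.3, 132.2) = 103.3 kips → bearing.

103.3 kips (bearing governs)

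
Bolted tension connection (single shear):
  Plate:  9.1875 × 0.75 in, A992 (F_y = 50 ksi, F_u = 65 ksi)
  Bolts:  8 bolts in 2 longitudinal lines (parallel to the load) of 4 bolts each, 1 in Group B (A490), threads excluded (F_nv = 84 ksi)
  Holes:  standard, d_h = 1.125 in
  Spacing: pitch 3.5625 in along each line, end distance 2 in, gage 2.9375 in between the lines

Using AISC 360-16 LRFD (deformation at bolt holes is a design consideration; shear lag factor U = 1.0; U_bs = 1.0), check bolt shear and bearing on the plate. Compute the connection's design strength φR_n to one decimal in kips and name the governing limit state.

395.8 kips (bolt shear governs)

Bolt shear: A_b = π(1)²/4 = 0.7854 in². φR_n = 0.75 × 84 × 0.7854 × 8 × 1 = 395.8 kips.
Bearing (0.75 in plate, F_u = 65 ksi): end bolts L_c = 2 − 1.125/2 = 1.4375, R_n = min(1.2×1.4375×0.75×65, 2.4×1×0.75×65) = 84.094 kips/bolt; interior L_c = 3.5625 − 1.125 = 2.4375, R_n = 117 kips/bolt. φR_n = 0.75 × (2×84.094 + 6×117) = 652.6 kips.
Governing: min(395.8, 652.6) = 395.8 kips → bolt shear.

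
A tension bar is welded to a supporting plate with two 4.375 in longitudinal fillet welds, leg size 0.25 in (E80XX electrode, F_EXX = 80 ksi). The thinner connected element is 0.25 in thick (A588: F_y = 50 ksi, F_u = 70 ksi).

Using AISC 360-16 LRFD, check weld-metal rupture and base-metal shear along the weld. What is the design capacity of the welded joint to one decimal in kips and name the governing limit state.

Weld metal: throat = 0.707×0.25 = 0.17675 in, L = 2×4.375 = 8.75 in. φR_n = 0.75 × 0.6 × 80 × 0.17675 × 8.75 = 55.7 kips.
Base metal shear (0.25 in plate): yield φR_n = 1.0×0.6×50×0.25×8.75 = 65.6 kips; rupture φR_n = 0.75×0.6×70×0.25×8.75 = 68.9 kips; take 65.6 kips (yield).
Governing: min(55.7, 65.6) = 55.7 kips → weld metal.

55.7 kips (weld metal governs)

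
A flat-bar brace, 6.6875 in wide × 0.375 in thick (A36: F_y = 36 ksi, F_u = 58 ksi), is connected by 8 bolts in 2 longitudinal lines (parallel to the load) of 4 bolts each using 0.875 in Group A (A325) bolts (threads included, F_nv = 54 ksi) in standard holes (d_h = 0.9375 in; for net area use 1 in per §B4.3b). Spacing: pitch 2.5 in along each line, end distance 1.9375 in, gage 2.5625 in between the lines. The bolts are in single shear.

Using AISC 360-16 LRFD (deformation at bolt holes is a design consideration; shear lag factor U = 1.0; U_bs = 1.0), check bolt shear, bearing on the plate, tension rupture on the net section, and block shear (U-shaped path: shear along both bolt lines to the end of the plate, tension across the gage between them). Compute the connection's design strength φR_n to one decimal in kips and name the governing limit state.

76.5 kips (net-section rupture governs)

Bolt shear: A_b = π(0.875)²/4 = 0.60132 in². φR_n = 0.75 × 54 × 0.60132 × 8 × 1 = 194.8 kips.
Bearing (0.375 in plate, F_u = 58 ksi): end bolts L_c = 1.9375 − 0.9375/2 = 1.46875, R_n = min(1.2×1.46875×0.375×58, 2.4×0.875×0.375×58) = 38.334 kips/bolt; interior L_c = 2.5 − 0.9375 = 1.5625, R_n = 40.781 kips/bolt. φR_n = 0.75 × (2×38.334 + 6×40.781) = 241.0 kips.
Tension rupture (net): A_n = (6.6875 − 2×1)×0.375 = 1.7578 in² (U = 1.0, A_e = A_n). φR_n = 0.75 × 58 × 1.7578 = 76.5 kips.
Block shear: shear path 2×[1.9375+3×2.5] = 2×9.4375 in, A_gv = 7.0781, A_nv = 2×(9.4375 − 3.5×1)×0.375 = 4.4531 in²; tension across gage: (2.5625 − 1×1)×0.375 = 0.58594 in². R_n = min(0.6×58×4.4531, 0.6×36×7.0781) + 1.0×58×0.58594 = min(154.97, 152.89) + 33.985 = 186.88 kips. φR_n = 0.75 × 186.88 = 140.2 kips.
Governing: min(194.8, 241.0, 76.5, 140.2) = 76.5 kips → net-section rupture.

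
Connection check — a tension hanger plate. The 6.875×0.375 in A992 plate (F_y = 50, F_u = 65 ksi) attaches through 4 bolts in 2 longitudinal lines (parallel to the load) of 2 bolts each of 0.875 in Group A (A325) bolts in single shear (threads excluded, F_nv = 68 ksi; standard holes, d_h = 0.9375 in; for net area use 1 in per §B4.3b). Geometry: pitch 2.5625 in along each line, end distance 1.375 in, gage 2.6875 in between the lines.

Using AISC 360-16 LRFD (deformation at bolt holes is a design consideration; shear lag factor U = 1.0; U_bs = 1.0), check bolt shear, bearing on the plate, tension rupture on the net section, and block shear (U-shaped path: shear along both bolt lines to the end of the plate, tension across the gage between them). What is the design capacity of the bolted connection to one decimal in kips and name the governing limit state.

84.3 kips (block shear governs)

Bolt shear: A_b = π(0.875)²/4 = 0.60132 in². φR_n = 0.75 × 68 × 0.60132 × 4 × 1 = 122.7 kips.
Bearing (0.375 in plate, F_u = 65 ksi): end bolts L_c = 1.375 − 0.9375/2 = 0.90625, R_n = min(1.2×0.90625×0.375×65, 2.4×0.875×0.375×65) = 26.508 kips/bolt; interior L_c = 2.5625 − 0.9375 = 1.625, R_n = 47.531 kips/bolt. φR_n = 0.75 × (2×26.508 + 2×47.531) = 111.1 kips.
Tension rupture (net): A_n = (6.875 − 2×1)×0.375 = 1.8281 in² (U = 1.0, A_e = A_n). φR_n = 0.75 × 65 × 1.8281 = 89.1 kips.
Block shear: shear path 2×[1.375+1×2.5625] = 2×3.9375 in, A_gv = 2.9531, A_nv = 2×(3.9375 − 1.5×1)×0.375 = 1.8281 in²; tension across gage: (2.6875 − 1×1)×0.375 = 0.63281 in². R_n = min(0.6×65×1.8281, 0.6×50×2.9531) + 1.0×65×0.63281 = min(71.296, 88.593) + 41.133 = 112.43 kips. φR_n = 0.75 × 112.43 = 84.3 kips.
Governing: min(122.7, 111.1, 89.1, 84.3) = 84.3 kips → block shear.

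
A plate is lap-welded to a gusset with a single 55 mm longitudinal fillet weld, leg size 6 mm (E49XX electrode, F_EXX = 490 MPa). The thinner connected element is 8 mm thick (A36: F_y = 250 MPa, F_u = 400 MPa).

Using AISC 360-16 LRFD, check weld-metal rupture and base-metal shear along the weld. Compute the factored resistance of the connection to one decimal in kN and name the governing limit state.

51.4 kN (weld metal governs)

Weld metal: throat = 0.707×6 = 4.242 mm, L = 55 mm. φR_n = 0.75 × 0.6 × 490 × 4.242 × 55 = 51.4 kN.
Base metal shear (8 mm plate): yield φR_n = 1.0×0.6×250×8×55 = 66.0 kN; rupture φR_n = 0.75×0.6×400×8×55 = 79.2 kN; take 66.0 kN (yield).
Governing: min(51.4, 66.0) = 51.4 kN → weld metal.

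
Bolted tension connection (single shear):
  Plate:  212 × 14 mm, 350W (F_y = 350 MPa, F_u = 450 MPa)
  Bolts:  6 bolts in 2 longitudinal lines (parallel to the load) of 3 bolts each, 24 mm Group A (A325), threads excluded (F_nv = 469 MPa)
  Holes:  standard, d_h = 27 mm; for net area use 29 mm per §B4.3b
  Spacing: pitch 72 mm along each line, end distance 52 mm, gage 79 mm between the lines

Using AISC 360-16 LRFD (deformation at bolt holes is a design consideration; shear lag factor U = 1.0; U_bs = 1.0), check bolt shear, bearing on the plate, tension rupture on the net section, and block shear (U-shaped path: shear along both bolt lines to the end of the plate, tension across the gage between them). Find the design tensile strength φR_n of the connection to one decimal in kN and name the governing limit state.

Bolt shear: A_b = π(24)²/4 = 452.39 mm². φR_n = 0.75 × 469 × 452.39 × 6 × 1 = 954.8 kN.
Bearing (14 mm plate, F_u = 450 MPa): end bolts L_c = 52 − 27/2 = 38.5, R_n = min(1.2×38.5×14×450, 2.4×24×14×450) = 291.06 kN/bolt; interior L_c = 72 − 27 = 45, R_n = 340.2 kN/bolt. φR_n = 0.75 × (2×291.06 + 4×340.2) = 1457.2 kN.
Tension rupture (net): A_n = (212 − 2×29)×14 = 2156 mm² (U = 1.0, A_e = A_n). φR_n = 0.75 × 450 × 2156 = 727.7 kN.
Block shear: shear path 2×[52+2×72] = 2×196 mm, A_gv = 5488, A_nv = 2×(196 − 2.5×29)×14 = 3458 mm²; tension across gage: (79 − 1×29)×14 = 700 mm². R_n = min(0.6×450×3458, 0.6×350×5488) + 1.0×450×700 = min(933.66, 1152.5) + 315 = 1248.7 kN. φR_n = 0.75 × 1248.7 = 936.5 kN.
Governing: min(954.8, 1457.2, 727.7, 936.5) = 727.7 kN → net-section rupture.

727.7 kN (net-section rupture governs)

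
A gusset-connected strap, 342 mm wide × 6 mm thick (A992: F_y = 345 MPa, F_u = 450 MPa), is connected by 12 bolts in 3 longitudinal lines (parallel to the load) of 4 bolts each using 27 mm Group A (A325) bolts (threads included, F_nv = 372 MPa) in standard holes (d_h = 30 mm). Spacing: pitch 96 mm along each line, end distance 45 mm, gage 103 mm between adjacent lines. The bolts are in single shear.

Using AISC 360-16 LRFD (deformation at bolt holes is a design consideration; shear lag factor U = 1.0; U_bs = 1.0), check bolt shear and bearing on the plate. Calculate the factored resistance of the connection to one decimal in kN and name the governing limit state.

1399.7 kN (bearing governs)

Bolt shear: A_b = π(27)²/4 = 572.56 mm². φR_n = 0.75 × 372 × 572.56 × 12 × 1 = 1916.9 kN.
Bearing (6 mm plate, F_u = 450 MPa): end bolts L_c = 45 − 30/2 = 30, R_n = min(1.2×30×6×450, 2.4×27×6×450) = 97.2 kN/bolt; interior L_c = 96 − 30 = 66, R_n = 174.96 kN/bolt. φR_n = 0.75 × (3×97.2 + 9×174.96) = 1399.7 kN.
Governing: min(1916.9, 1399.7) = 1399.7 kN → bearing.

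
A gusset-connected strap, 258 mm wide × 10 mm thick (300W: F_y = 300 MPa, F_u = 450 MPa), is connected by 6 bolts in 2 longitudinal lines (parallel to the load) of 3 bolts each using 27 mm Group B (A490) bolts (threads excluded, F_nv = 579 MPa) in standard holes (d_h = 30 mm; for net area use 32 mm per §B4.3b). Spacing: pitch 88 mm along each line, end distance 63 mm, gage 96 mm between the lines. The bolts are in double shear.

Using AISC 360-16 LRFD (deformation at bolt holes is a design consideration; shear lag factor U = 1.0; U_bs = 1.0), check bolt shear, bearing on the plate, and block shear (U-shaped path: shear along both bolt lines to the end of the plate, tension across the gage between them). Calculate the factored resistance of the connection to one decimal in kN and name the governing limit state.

860.0 kN (block shear governs)

Bolt shear: A_b = π(27)²/4 = 572.56 mm². φR_n = 0.75 × 579 × 572.56 × 6 × 2 = 2983.6 kN.
Bearing (10 mm plate, F_u = 450 MPa): end bolts L_c = 63 − 30/2 = 48, R_n = min(1.2×48×10×450, 2.4×27×10×450) = 259.2 kN/bolt; interior L_c = 88 − 30 = 58, R_n = 291.6 kN/bolt. φR_n = 0.75 × (2×259.2 + 4×291.6) = 1263.6 kN.
Block shear: shear path 2×[63+2×88] = 2×239 mm, A_gv = 4780, A_nv = 2×(239 − 2.5×32)×10 = 3180 mm²; tension across gage: (96 − 1×32)×10 = 640 mm². R_n = min(0.6×450×3180, 0.6×300×4780) + 1.0×450×640 = min(858.6, 860.4) + 288 = 1146.6 kN. φR_n = 0.75 × 1146.6 = 860.0 kN.
Governing: min(2983.6, 1263.6, 860.0) = 860.0 kN → block shear.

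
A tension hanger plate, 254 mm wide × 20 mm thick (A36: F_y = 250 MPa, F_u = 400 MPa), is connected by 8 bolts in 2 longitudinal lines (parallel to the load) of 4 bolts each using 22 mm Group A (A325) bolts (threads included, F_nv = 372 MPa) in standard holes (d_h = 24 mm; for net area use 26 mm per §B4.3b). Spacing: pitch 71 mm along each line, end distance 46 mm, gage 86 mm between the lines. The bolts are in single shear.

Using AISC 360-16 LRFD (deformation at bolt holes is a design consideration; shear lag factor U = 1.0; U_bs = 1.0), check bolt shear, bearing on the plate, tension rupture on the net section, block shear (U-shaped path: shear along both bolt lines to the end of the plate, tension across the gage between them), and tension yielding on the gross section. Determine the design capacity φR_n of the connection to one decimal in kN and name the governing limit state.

Bolt shear: A_b = π(22)²/4 = 380.13 mm². φR_n = 0.75 × 372 × 380.13 × 8 × 1 = 848.5 kN.
Bearing (20 mm plate, F_u = 400 MPa): end bolts L_c = 46 − 24/2 = 34, R_n = min(1.2×34×20×400, 2.4×22×20×400) = 326.4 kN/bolt; interior L_c = 71 − 24 = 47, R_n = 422.4 kN/bolt. φR_n = 0.75 × (2×326.4 + 6×422.4) = 2390.4 kN.
Tension rupture (net): A_n = (254 − 2×26)×20 = 4040 mm² (U = 1.0, A_e = A_n). φR_n = 0.75 × 400 × 4040 = 1212.0 kN.
Block shear: shear path 2×[46+3×71] = 2×259 mm, A_gv = 10360, A_nv = 2×(259 − 3.5×26)×20 = 6720 mm²; tension across gage: (86 − 1×26)×20 = 1200 mm². R_n = min(0.6×400×6720, 0.6×250×10360) + 1.0×400×1200 = min(1612.8, 1554) + 480 = 2034 kN. φR_n = 0.75 × 2034 = 1525.5 kN.
Tension yield (gross): A_g = 254×20 = 5080 mm². φR_n = 0.90 × 250 × 5080 = 1143.0 kN.
Governing: min(848.5, 2390.4, 1212.0, 1525.5, 1143.0) = 848.5 kN → bolt shear.

848.5 kN (bolt shear governs)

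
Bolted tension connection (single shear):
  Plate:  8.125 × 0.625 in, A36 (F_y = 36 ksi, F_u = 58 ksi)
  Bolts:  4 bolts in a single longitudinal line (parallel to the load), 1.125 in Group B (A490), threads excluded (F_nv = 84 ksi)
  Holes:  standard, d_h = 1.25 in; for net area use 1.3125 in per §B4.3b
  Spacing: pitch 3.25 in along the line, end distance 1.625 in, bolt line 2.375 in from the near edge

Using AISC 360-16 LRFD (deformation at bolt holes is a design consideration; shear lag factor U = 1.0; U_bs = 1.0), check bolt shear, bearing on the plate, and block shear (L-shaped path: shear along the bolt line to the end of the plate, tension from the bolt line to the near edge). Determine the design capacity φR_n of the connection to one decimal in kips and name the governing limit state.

157.3 kips (block shear governs)

Bolt shear: A_b = π(1.125)²/4 = 0.99402 in². φR_n = 0.75 × 84 × 0.99402 × 4 × 1 = 250.5 kips.
Bearing (0.625 in plate, F_u = 58 ksi): end bolts L_c = 1.625 − 1.25/2 = 1, R_n = min(1.2×1×0.625×58, 2.4×1.125×0.625×58) = 43.5 kips/bolt; interior L_c = 3.25 − 1.25 = 2, R_n = 87 kips/bolt. φR_n = 0.75 × (1×43.5 + 3×87) = 228.4 kips.
Block shear: shear path 1×[1.625+3×3.25] = 1×11.375 in, A_gv = 7.1094, A_nv = 1×(11.375 − 3.5×1.3125)×0.625 = 4.2383 in²; tension to near edge: (2.375 − 0.5×1.3125)×0.625 = 1.0742 in². R_n = min(0.6×58×4.2383, 0.6×36×7.1094) + 1.0×58×1.0742 = min(147.49, 153.56) + 62.304 = 209.79 kips. φR_n = 0.75 × 209.79 = 157.3 kips.
Governing: min(250.5, 228.4, 157.3) = 157.3 kips → block shear.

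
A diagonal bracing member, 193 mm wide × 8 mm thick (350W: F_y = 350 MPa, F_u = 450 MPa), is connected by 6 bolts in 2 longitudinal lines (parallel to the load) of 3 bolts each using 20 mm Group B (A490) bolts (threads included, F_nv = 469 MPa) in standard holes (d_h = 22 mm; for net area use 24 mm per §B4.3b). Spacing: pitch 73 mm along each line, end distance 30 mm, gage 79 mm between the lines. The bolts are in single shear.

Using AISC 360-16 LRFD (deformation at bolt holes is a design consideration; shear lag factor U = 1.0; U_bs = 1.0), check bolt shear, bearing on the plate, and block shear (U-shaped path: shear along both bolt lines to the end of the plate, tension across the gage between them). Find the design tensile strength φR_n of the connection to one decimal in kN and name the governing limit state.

524.3 kN (block shear governs)

Bolt shear: A_b = π(20)²/4 = 314.16 mm². φR_n = 0.75 × 469 × 314.16 × 6 × 1 = 663.0 kN.
Bearing (8 mm plate, F_u = 450 MPa): end bolts L_c = 30 − 22/2 = 19, R_n = min(1.2×19×8×450, 2.4×20×8×450) = 82.08 kN/bolt; interior L_c = 73 − 22 = 51, R_n = 172.8 kN/bolt. φR_n = 0.75 × (2×82.08 + 4×172.8) = 641.5 kN.
Block shear: shear path 2×[30+2×73] = 2×176 mm, A_gv = 2816, A_nv = 2×(176 − 2.5×24)×8 = 1856 mm²; tension across gage: (79 − 1×24)×8 = 440 mm². R_n = min(0.6×450×1856, 0.6×350×2816) + 1.0×450×440 = min(501.12, 591.36) + 198 = 699.12 kN. φR_n = 0.75 × 699.12 = 524.3 kN.
Governing: min(663.0, 641.5, 524.3) = 524.3 kN → block shear.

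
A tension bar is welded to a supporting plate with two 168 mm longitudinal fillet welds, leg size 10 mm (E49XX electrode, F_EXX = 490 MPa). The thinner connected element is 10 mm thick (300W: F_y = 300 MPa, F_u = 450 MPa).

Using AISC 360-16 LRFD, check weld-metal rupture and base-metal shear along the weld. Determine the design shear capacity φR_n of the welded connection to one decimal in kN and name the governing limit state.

Weld metal: throat = 0.707×10 = 7.07 mm, L = 2×168 = 336 mm. φR_n = 0.75 × 0.6 × 490 × 7.07 × 336 = 523.8 kN.
Base metal shear (10 mm plate): yield φR_n = 1.0×0.6×300×10×336 = 604.8 kN; rupture φR_n = 0.75×0.6×450×10×336 = 680.4 kN; take 604.8 kN (yield).
Governing: min(523.8, 604.8) = 523.8 kN → weld metal.

523.8 kN (weld metal governs)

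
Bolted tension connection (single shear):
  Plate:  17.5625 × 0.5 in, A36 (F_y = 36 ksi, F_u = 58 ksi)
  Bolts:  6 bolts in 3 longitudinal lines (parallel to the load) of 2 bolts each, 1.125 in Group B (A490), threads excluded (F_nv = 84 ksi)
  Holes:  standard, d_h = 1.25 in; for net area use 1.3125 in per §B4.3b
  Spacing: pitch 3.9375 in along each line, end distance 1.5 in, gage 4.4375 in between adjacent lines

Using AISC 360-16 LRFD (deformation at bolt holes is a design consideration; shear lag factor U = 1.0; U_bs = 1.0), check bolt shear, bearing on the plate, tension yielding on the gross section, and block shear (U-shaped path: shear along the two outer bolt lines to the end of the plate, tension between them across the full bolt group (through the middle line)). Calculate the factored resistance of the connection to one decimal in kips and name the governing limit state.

224.0 kips (block shear governs)

Bolt shear: A_b = π(1.125)²/4 = 0.99402 in². φR_n = 0.75 × 84 × 0.99402 × 6 × 1 = 375.7 kips.
Bearing (0.5 in plate, F_u = 58 ksi): end bolts L_c = 1.5 − 1.25/2 = 0.875, R_n = min(1.2×0.875×0.5×58, 2.4×1.125×0.5×58) = 30.45 kips/bolt; interior L_c = 3.9375 − 1.25 = 2.6875, R_n = 78.3 kips/bolt. φR_n = 0.75 × (3×30.45 + 3×78.3) = 244.7 kips.
Tension yield (gross): A_g = 17.5625×0.5 = 8.7813 in². φR_n = 0.90 × 36 × 8.7813 = 284.5 kips.
Block shear: shear path 2×[1.5+1×3.9375] = 2×5.4375 in, A_gv = 5.4375, A_nv = 2×(5.4375 − 1.5×1.3125)×0.5 = 3.4688 in²; tension across gage: (8.875 − 2×1.3125)×0.5 = 3.125 in². R_n = min(0.6×58×3.4688, 0.6×36×5.4375) + 1.0×58×3.125 = min(120.71, 117.45) + 181.25 = 298.7 kips. φR_n = 0.75 × 298.7 = 224.0 kips.
Governing: min(375.7, 244.7, 284.5, 224.0) = 224.0 kips → block shear.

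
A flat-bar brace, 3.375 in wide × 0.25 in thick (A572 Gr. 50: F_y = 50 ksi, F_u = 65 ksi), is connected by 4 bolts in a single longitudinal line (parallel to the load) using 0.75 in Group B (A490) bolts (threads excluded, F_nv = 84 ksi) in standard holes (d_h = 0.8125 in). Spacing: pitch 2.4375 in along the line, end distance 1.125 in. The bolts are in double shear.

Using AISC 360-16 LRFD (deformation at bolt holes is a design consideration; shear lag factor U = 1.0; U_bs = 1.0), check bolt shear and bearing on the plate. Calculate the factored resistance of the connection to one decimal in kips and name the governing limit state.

76.3 kips (bearing governs)

Bolt shear: A_b = π(0.75)²/4 = 0.44179 in². φR_n = 0.75 × 84 × 0.44179 × 4 × 2 = 222.7 kips.
Bearing (0.25 in plate, F_u = 65 ksi): end bolts L_c = 1.125 − 0.8125/2 = 0.71875, R_n = min(1.2×0.71875×0.25×65, 2.4×0.75×0.25×65) = 14.016 kips/bolt; interior L_c = 2.4375 − 0.8125 = 1.625, R_n = 29.25 kips/bolt. φR_n = 0.75 × (1×14.016 + 3×29.25) = 76.3 kips.
Governing: min(222.7, 76.3) = 76.3 kips → bearing.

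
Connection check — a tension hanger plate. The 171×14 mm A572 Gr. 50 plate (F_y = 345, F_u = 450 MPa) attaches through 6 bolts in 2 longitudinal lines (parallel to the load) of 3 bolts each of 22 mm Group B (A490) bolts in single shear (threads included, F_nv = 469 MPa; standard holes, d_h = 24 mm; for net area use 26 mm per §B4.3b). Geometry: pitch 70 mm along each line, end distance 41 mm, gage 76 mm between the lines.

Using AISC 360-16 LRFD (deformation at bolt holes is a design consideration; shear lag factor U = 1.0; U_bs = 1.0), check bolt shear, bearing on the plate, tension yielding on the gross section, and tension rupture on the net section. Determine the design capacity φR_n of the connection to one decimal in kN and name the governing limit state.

562.3 kN (net-section rupture governs)

Bolt shear: A_b = π(22)²/4 = 380.13 mm². φR_n = 0.75 × 469 × 380.13 × 6 × 1 = 802.3 kN.
Bearing (14 mm plate, F_u = 450 MPa): end bolts L_c = 41 − 24/2 = 29, R_n = min(1.2×29×14×450, 2.4×22×14×450) = 219.24 kN/bolt; interior L_c = 70 − 24 = 46, R_n = 332.64 kN/bolt. φR_n = 0.75 × (2×219.24 + 4×332.64) = 1326.8 kN.
Tension yield (gross): A_g = 171×14 = 2394 mm². φR_n = 0.90 × 345 × 2394 = 743.3 kN.
Tension rupture (net): A_n = (171 − 2×26)×14 = 1666 mm² (U = 1.0, A_e = A_n). φR_n = 0.75 × 450 × 1666 = 562.3 kN.
Governing: min(802.3, 1326.8, 743.3, 562.3) = 562.3 kN → net-section rupture.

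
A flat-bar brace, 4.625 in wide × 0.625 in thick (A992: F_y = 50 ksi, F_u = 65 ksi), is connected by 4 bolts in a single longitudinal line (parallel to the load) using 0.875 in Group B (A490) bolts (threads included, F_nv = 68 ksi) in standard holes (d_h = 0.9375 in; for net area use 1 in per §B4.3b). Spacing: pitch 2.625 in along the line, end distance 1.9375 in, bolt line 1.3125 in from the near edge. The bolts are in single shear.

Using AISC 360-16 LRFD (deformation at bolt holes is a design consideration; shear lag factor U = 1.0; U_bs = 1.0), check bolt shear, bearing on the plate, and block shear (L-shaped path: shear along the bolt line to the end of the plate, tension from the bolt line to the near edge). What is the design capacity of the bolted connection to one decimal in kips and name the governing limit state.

Bolt shear: A_b = π(0.875)²/4 = 0.60132 in². φR_n = 0.75 × 68 × 0.60132 × 4 × 1 = 122.7 kips.
Bearing (0.625 in plate, F_u = 65 ksi): end bolts L_c = 1.9375 − 0.9375/2 = 1.46875, R_n = min(1.2×1.46875×0.625×65, 2.4×0.875×0.625×65) = 71.602 kips/bolt; interior L_c = 2.625 − 0.9375 = 1.6875, R_n = 82.266 kips/bolt. φR_n = 0.75 × (1×71.602 + 3×82.266) = 238.8 kips.
Block shear: shear path 1×[1.9375+3×2.625] = 1×9.8125 in, A_gv = 6.1328, A_nv = 1×(9.8125 − 3.5×1)×0.625 = 3.9453 in²; tension to near edge: (1.3125 − 0.5×1)×0.625 = 0.50781 in². R_n = min(0.6×65×3.9453, 0.6×50×6.1328) + 1.0×65×0.50781 = min(153.87, 183.98) + 33.008 = 186.88 kips. φR_n = 0.75 × 186.88 = 140.2 kips.
Governing: min(122.7, 238.8, 140.2) = 122.7 kips → bolt shear.

122.7 kips (bolt shear governs)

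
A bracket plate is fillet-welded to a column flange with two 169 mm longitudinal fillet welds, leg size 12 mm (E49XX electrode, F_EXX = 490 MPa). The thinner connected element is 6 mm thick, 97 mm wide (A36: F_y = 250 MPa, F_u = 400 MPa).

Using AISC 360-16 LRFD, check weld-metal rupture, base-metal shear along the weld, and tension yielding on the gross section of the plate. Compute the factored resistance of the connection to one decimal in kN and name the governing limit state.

131.0 kN (gross-section yield governs)

Weld metal: throat = 0.707×12 = 8.484 mm, L = 2×169 = 338 mm. φR_n = 0.75 × 0.6 × 490 × 8.484 × 338 = 632.3 kN.
Base metal shear (6 mm plate): yield φR_n = 1.0×0.6×250×6×338 = 304.2 kN; rupture φR_n = 0.75×0.6×400×6×338 = 365.0 kN; take 304.2 kN (yield).
Tension yield (gross): A_g = 97×6 = 582 mm². φR_n = 0.90 × 250 × 582 = 131.0 kN.
Governing: min(632.3, 304.2, 131.0) = 131.0 kN → gross-section yield.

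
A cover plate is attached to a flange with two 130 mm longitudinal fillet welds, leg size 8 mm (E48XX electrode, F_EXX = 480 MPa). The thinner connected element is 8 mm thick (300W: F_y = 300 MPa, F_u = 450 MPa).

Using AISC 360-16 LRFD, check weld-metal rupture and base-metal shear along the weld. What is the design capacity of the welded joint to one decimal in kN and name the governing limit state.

Weld metal: throat = 0.707×8 = 5.656 mm, L = 2×130 = 260 mm. φR_n = 0.75 × 0.6 × 480 × 5.656 × 260 = 317.6 kN.
Base metal shear (8 mm plate): yield φR_n = 1.0×0.6×300×8×260 = 374.4 kN; rupture φR_n = 0.75×0.6×450×8×260 = 421.2 kN; take 374.4 kN (yield).
Governing: min(317.6, 374.4) = 317.6 kN → weld metal.

317.6 kN (weld metal governs)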